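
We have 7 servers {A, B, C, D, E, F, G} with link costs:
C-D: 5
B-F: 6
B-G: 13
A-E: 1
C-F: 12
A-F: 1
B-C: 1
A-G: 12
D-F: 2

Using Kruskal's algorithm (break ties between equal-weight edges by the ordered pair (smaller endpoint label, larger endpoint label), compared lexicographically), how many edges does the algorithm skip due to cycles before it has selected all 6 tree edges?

1

Kruskal: consider edges lightest-first.
A-E (1): add — endpoints in different components.
A-F (1): add — endpoints in different components.
B-C (1): add — endpoints in different components.
D-F (2): add — endpoints in different components.
C-D (5): add — endpoints in different components.
B-F (6): skip — B and F already connected.
A-G (12): add — endpoints in different components.
Edges rejected before the tree was complete: 1.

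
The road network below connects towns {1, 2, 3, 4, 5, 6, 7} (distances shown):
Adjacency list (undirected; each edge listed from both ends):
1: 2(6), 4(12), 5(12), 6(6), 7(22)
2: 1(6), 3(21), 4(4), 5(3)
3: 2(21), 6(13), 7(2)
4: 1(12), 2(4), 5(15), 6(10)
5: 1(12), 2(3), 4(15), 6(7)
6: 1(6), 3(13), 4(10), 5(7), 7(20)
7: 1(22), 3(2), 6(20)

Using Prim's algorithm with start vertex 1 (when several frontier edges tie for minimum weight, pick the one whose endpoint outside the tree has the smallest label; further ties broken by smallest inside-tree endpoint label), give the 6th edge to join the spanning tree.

3-7

Grow the tree from 1 using Prim:
Step 1: cheapest edge leaving the tree is 1–2 (6); add 2.
Step 2: cheapest edge leaving the tree is 2–5 (3); add 5.
Step 3: cheapest edge leaving the tree is 2–4 (4); add 4.
Step 4: cheapest edge leaving the tree is 1–6 (6); add 6.
Step 5: cheapest edge leaving the tree is 3–6 (13); add 3.
Step 6: cheapest edge leaving the tree is 3–7 (2); add 7.
The 6th edge added is 3–7.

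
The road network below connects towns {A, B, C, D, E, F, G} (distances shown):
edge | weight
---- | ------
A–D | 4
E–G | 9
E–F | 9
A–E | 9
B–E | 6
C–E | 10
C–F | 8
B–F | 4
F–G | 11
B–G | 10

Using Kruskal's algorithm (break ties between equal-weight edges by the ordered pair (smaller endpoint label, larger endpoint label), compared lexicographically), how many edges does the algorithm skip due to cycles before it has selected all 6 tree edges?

Sort edges by weight, then run Kruskal:
A–D (4): add — endpoints in different components.
B–F (4): add — endpoints in different components.
B–E (6): add — endpoints in different components.
C–F (8): add — endpoints in different components.
A–E (9): add — endpoints in different components.
E–F (9): skip — E and F already connected.
E–G (9): add — endpoints in different components.
Edges rejected before the tree was complete: 1.

1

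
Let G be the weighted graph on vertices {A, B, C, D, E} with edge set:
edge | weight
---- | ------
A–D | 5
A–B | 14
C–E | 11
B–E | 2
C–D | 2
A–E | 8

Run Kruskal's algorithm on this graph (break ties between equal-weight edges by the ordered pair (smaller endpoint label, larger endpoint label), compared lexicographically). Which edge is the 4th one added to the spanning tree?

Kruskal's algorithm — process edges by increasing weight (ties by edge label):
B–E (2): add. Components now {A} {B,E} {C} {D}
C–D (2): add. Components now {A} {B,E} {C,D}
A–D (5): add. Components now {A,C,D} {B,E}
A–E (8): add. Components now {A,B,C,D,E}
The 4th edge added is A–E.

A-E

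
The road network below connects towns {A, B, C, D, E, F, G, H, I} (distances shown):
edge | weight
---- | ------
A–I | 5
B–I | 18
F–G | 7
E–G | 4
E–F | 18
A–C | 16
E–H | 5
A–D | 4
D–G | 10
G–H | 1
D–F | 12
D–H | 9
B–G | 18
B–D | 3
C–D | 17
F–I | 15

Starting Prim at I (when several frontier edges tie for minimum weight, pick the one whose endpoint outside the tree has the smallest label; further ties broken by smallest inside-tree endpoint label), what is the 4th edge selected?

Prim's algorithm from I:
Step 1: cheapest edge leaving the tree is A–I (5); add A.
Step 2: cheapest edge leaving the tree is A–D (4); add D.
Step 3: cheapest edge leaving the tree is B–D (3); add B.
Step 4: cheapest edge leaving the tree is D–H (9); add H.
Step 5: cheapest edge leaving the tree is G–H (1); add G.
Step 6: cheapest edge leaving the tree is E–G (4); add E.
Step 7: cheapest edge leaving the tree is F–G (7); add F.
Step 8: cheapest edge leaving the tree is A–C (16); add C.
The 4th edge added is D–H.

D-H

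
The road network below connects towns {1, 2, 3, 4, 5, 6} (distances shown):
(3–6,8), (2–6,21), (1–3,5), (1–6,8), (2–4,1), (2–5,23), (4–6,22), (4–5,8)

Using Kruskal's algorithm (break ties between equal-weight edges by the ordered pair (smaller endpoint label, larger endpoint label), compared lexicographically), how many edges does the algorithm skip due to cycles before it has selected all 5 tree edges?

1

Kruskal: consider edges lightest-first.
2–4 (1): add — endpoints in different components.
1–3 (5): add — endpoints in different components.
1–6 (8): add — endpoints in different components.
3–6 (8): skip — 3 and 6 already connected.
4–5 (8): add — endpoints in different components.
2–6 (21): add — endpoints in different components.
Edges rejected before the tree was complete: 1.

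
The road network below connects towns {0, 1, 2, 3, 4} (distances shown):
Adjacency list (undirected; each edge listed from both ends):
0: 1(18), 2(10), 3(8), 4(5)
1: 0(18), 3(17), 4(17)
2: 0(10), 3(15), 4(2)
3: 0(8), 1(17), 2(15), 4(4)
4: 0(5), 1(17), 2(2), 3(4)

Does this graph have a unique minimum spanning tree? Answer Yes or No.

Kruskal: consider edges lightest-first.
2 4 (2): add. Components now {0} {1} {2,4} {3}
3 4 (4): add. Components now {0} {1} {2,3,4}
0 4 (5): add. Components now {0,2,3,4} {1}
0 3 (8): skip — 0 and 3 already connected.
0 2 (10): skip — 0 and 2 already connected.
2 3 (15): skip — 2 and 3 already connected.
1 3 (17): add. Components now {0,1,2,3,4}
Non-tree edge 1 4 has weight 17, equal to the heaviest edge on its tree cycle — swapping gives another MST of the same weight. Not unique.

No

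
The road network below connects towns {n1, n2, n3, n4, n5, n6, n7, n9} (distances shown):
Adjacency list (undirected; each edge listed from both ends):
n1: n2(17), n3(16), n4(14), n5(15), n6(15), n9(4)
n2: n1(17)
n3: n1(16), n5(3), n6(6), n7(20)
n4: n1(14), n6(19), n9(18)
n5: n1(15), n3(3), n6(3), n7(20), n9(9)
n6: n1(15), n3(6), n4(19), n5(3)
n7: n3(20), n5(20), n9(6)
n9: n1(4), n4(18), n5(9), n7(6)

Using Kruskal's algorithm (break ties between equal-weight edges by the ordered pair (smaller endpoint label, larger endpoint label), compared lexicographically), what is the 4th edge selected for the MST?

Kruskal's algorithm — process edges by increasing weight (ties by edge label):
n3—n5 (3): add — endpoints in different components.
n5—n6 (3): add — endpoints in different components.
n1—n9 (4): add — endpoints in different components.
n3—n6 (6): skip — n3 and n6 already connected.
n7—n9 (6): add — endpoints in different components.
n5—n9 (9): add — endpoints in different components.
n1—n4 (14): add — endpoints in different components.
n1—n5 (15): skip — n5 and n1 already connected.
n1—n6 (15): skip — n1 and n6 already connected.
n1—n3 (16): skip — n3 and n1 already connected.
n1—n2 (17): add — endpoints in different components.
The 4th edge added is n7—n9.

n7-n9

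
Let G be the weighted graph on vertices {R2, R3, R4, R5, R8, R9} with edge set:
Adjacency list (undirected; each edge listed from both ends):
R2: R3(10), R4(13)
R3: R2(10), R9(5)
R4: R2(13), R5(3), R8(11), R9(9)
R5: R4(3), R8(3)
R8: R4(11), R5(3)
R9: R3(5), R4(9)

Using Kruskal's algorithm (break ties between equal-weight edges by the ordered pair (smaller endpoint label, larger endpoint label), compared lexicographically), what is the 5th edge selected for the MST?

Sort edges by weight, then run Kruskal:
R4 R5 (3): add — endpoints in different components.
R5 R8 (3): add — endpoints in different components.
R3 R9 (5): add — endpoints in different components.
R4 R9 (9): add — endpoints in different components.
R2 R3 (10): add — endpoints in different components.
The 5th edge added is R2 R3.

R2-R3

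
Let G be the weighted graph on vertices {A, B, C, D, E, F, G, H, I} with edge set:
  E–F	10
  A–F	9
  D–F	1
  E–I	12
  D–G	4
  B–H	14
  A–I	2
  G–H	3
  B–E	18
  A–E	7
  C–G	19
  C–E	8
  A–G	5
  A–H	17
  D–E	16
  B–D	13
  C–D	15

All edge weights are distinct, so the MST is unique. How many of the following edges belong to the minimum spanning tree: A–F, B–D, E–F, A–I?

2

Kruskal's algorithm — process edges by increasing weight (ties by edge label):
D–F (1): add — endpoints in different components.
A–I (2): add — endpoints in different components.
G–H (3): add — endpoints in different components.
D–G (4): add — endpoints in different components.
A–G (5): add — endpoints in different components.
A–E (7): add — endpoints in different components.
C–E (8): add — endpoints in different components.
A–F (9): skip — A and F already connected.
E–F (10): skip — E and F already connected.
E–I (12): skip — E and I already connected.
B–D (13): add — endpoints in different components.
MST edge set: {D–F, A–I, G–H, D–G, A–G, A–E, C–E, B–D}.
Of the listed edges, {B–D, A–I} are in the MST → 2.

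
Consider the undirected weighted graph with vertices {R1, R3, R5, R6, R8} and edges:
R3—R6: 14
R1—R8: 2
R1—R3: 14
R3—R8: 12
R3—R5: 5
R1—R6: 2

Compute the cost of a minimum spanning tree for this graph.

Kruskal: consider edges lightest-first.
R1—R6 (2): add. Components now {R1,R6} {R5} {R3} {R8}
R1—R8 (2): add. Components now {R1,R6,R8} {R5} {R3}
R3—R5 (5): add. Components now {R1,R6,R8} {R3,R5}
R3—R8 (12): add. Components now {R1,R3,R5,R6,R8}
MST edges: R1—R6, R1—R8, R3—R5, R3—R8; total weight 2+2+5+12 = 21.

21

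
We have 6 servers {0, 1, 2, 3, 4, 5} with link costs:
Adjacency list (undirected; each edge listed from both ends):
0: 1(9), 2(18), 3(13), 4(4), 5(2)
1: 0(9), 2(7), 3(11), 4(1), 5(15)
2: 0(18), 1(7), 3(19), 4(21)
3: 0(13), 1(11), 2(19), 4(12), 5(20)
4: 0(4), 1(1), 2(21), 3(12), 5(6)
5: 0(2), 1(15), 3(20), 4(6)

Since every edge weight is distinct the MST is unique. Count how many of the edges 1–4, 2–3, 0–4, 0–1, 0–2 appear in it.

Sort edges by weight, then run Kruskal:
1–4 (1): add — endpoints in different components.
0–5 (2): add — endpoints in different components.
0–4 (4): add — endpoints in different components.
4–5 (6): skip — 4 and 5 already connected.
1–2 (7): add — endpoints in different components.
0–1 (9): skip — 0 and 1 already connected.
1–3 (11): add — endpoints in different components.
MST edge set: {1–4, 0–5, 0–4, 1–2, 1–3}.
Of the listed edges, {1–4, 0–4} are in the MST → 2.

2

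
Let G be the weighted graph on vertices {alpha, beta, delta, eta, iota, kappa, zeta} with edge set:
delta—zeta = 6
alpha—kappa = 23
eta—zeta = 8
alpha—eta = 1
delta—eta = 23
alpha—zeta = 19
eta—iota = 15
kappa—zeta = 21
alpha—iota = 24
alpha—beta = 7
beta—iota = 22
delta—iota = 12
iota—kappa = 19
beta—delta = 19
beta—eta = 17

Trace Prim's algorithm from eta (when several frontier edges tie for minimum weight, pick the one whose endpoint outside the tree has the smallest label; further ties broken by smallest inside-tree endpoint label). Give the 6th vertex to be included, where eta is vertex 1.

iota

Prim's algorithm from eta:
Step 1: cheapest edge leaving the tree is alpha—eta (1); add alpha.
Step 2: cheapest edge leaving the tree is alpha—beta (7); add beta.
Step 3: cheapest edge leaving the tree is eta—zeta (8); add zeta.
Step 4: cheapest edge leaving the tree is delta—zeta (6); add delta.
Step 5: cheapest edge leaving the tree is delta—iota (12); add iota.
Step 6: cheapest edge leaving the tree is iota—kappa (19); add kappa.
Vertex order: eta, alpha, beta, zeta, delta, iota, kappa. The 6th vertex is iota.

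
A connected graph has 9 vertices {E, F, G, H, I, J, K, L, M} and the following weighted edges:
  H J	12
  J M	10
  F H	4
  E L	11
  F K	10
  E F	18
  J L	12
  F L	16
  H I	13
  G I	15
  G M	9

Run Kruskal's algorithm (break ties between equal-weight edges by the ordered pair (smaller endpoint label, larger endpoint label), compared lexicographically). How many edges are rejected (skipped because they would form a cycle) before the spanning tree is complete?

0

Sort edges by weight, then run Kruskal:
F H (4): add — endpoints in different components.
G M (9): add — endpoints in different components.
F K (10): add — endpoints in different components.
J M (10): add — endpoints in different components.
E L (11): add — endpoints in different components.
H J (12): add — endpoints in different components.
J L (12): add — endpoints in different components.
H I (13): add — endpoints in different components.
Edges rejected before the tree was complete: 0.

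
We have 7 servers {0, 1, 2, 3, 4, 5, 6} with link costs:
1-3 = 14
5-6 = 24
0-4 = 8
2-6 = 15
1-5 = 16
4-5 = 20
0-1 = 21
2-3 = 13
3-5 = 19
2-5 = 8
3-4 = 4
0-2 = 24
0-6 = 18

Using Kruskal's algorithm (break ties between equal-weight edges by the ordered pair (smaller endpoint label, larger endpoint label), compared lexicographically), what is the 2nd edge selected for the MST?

0-4

Kruskal's algorithm — process edges by increasing weight (ties by edge label):
3-4 (4): add. Components now {0} {1} {2} {3,4} {5} {6}
0-4 (8): add. Components now {0,3,4} {1} {2} {5} {6}
2-5 (8): add. Components now {0,3,4} {1} {2,5} {6}
2-3 (13): add. Components now {0,2,3,4,5} {1} {6}
1-3 (14): add. Components now {0,1,2,3,4,5} {6}
2-6 (15): add. Components now {0,1,2,3,4,5,6}
The 2nd edge added is 0-4.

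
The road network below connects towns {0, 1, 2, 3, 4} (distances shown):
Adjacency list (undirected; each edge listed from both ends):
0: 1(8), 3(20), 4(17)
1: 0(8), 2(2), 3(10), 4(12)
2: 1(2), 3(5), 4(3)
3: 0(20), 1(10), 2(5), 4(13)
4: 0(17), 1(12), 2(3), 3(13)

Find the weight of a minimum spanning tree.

Sort edges by weight, then run Kruskal:
1-2 (2): add. Components now {0} {1,2} {3} {4}
2-4 (3): add. Components now {0} {1,2,4} {3}
2-3 (5): add. Components now {0} {1,2,3,4}
0-1 (8): add. Components now {0,1,2,3,4}
MST edges: 1-2, 2-4, 2-3, 0-1; total weight 2+3+5+8 = 18.

18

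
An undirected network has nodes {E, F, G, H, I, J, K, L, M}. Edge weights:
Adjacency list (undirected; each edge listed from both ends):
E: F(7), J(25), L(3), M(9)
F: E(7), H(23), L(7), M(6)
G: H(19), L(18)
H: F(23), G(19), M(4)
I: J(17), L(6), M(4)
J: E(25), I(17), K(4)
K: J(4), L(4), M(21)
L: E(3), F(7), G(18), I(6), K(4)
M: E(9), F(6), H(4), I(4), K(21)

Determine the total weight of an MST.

49

Prim's algorithm from I:
Step 1: cheapest edge leaving the tree is I M (4); add M.
Step 2: cheapest edge leaving the tree is H M (4); add H.
Step 3: cheapest edge leaving the tree is F M (6); add F.
Step 4: cheapest edge leaving the tree is I L (6); add L.
Step 5: cheapest edge leaving the tree is E L (3); add E.
Step 6: cheapest edge leaving the tree is K L (4); add K.
Step 7: cheapest edge leaving the tree is J K (4); add J.
Step 8: cheapest edge leaving the tree is G L (18); add G.
MST edges: I M, H M, F M, I L, E L, K L, J K, G L; total weight 4+4+6+6+3+4+4+18 = 49.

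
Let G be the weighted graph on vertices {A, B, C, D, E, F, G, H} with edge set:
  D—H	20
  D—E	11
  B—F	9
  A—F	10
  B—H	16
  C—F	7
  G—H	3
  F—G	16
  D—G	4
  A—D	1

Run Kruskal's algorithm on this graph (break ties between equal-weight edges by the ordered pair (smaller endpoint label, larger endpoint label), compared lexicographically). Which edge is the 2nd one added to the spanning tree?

G-H

Kruskal's algorithm — process edges by increasing weight (ties by edge label):
A—D (1): add — endpoints in different components.
G—H (3): add — endpoints in different components.
D—G (4): add — endpoints in different components.
C—F (7): add — endpoints in different components.
B—F (9): add — endpoints in different components.
A—F (10): add — endpoints in different components.
D—E (11): add — endpoints in different components.
The 2nd edge added is G—H.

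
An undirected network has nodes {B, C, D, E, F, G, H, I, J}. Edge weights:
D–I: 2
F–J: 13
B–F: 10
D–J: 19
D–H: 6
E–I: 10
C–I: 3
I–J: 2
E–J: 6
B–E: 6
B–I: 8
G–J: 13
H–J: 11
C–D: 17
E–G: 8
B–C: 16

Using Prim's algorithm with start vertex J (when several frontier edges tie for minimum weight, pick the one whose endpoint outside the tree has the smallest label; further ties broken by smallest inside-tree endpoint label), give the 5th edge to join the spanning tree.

Grow the tree from J using Prim:
Step 1: cheapest edge leaving the tree is I–J (2); add I.
Step 2: cheapest edge leaving the tree is D–I (2); add D.
Step 3: cheapest edge leaving the tree is C–I (3); add C.
Step 4: cheapest edge leaving the tree is E–J (6); add E.
Step 5: cheapest edge leaving the tree is B–E (6); add B.
Step 6: cheapest edge leaving the tree is D–H (6); add H.
Step 7: cheapest edge leaving the tree is E–G (8); add G.
Step 8: cheapest edge leaving the tree is B–F (10); add F.
The 5th edge added is B–E.

B-E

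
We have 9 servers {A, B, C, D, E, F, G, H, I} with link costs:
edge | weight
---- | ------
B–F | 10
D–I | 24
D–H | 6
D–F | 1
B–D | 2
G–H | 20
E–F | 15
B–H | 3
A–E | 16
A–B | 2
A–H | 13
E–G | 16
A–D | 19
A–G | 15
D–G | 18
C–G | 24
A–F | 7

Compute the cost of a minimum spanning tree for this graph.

86

Prim's algorithm from H:
Step 1: cheapest edge leaving the tree is B–H (3); add B.
Step 2: cheapest edge leaving the tree is A–B (2); add A.
Step 3: cheapest edge leaving the tree is B–D (2); add D.
Step 4: cheapest edge leaving the tree is D–F (1); add F.
Step 5: cheapest edge leaving the tree is E–F (15); add E.
Step 6: cheapest edge leaving the tree is A–G (15); add G.
Step 7: cheapest edge leaving the tree is C–G (24); add C.
Step 8: cheapest edge leaving the tree is D–I (24); add I.
MST edges: B–H, A–B, B–D, D–F, E–F, A–G, C–G, D–I; total weight 3+2+2+1+15+15+24+24 = 86.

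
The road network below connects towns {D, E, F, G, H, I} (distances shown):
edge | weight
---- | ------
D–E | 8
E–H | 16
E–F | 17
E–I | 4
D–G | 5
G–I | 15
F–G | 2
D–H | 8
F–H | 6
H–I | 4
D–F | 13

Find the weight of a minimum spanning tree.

21

Kruskal: consider edges lightest-first.
F–G (2): add. Components now {D} {E} {F,G} {H} {I}
E–I (4): add. Components now {D} {E,I} {F,G} {H}
H–I (4): add. Components now {D} {E,H,I} {F,G}
D–G (5): add. Components now {D,F,G} {E,H,I}
F–H (6): add. Components now {D,E,F,G,H,I}
MST edges: F–G, E–I, H–I, D–G, F–H; total weight 2+4+4+5+6 = 21.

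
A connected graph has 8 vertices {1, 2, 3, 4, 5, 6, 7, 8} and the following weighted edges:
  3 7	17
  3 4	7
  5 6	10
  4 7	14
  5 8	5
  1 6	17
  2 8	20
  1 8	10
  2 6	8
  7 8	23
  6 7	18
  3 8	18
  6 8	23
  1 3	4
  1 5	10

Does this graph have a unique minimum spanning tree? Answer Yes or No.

No

Kruskal: consider edges lightest-first.
1 3 (4): add — endpoints in different components.
5 8 (5): add — endpoints in different components.
3 4 (7): add — endpoints in different components.
2 6 (8): add — endpoints in different components.
1 5 (10): add — endpoints in different components.
1 8 (10): skip — 1 and 8 already connected.
5 6 (10): add — endpoints in different components.
4 7 (14): add — endpoints in different components.
Non-tree edge 1 8 has weight 10, equal to the heaviest edge on its tree cycle — swapping gives another MST of the same weight. Not unique.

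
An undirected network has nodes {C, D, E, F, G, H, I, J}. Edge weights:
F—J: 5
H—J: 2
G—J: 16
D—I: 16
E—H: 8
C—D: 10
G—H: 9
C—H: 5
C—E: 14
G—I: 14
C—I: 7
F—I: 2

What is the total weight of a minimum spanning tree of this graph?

41

Kruskal's algorithm — process edges by increasing weight (ties by edge label):
F—I (2): add — endpoints in different components.
H—J (2): add — endpoints in different components.
C—H (5): add — endpoints in different components.
F—J (5): add — endpoints in different components.
C—I (7): skip — C and I already connected.
E—H (8): add — endpoints in different components.
G—H (9): add — endpoints in different components.
C—D (10): add — endpoints in different components.
MST edges: F—I, H—J, C—H, F—J, E—H, G—H, C—D; total weight 2+2+5+5+8+9+10 = 41.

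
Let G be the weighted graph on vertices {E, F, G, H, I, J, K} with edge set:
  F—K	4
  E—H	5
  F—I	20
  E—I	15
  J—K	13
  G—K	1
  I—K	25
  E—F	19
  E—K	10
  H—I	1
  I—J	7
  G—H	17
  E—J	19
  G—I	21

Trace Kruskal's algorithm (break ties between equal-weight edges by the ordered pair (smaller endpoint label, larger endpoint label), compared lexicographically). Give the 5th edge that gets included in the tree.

Kruskal: consider edges lightest-first.
G—K (1): add — endpoints in different components.
H—I (1): add — endpoints in different components.
F—K (4): add — endpoints in different components.
E—H (5): add — endpoints in different components.
I—J (7): add — endpoints in different components.
E—K (10): add — endpoints in different components.
The 5th edge added is I—J.

I-J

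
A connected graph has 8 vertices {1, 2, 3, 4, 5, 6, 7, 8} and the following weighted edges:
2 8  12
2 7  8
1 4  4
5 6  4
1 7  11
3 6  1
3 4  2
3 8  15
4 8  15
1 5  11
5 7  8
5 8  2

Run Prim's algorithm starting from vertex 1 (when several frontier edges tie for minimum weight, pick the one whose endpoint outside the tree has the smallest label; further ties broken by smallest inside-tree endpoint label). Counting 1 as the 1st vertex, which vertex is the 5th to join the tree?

Grow the tree from 1 using Prim:
Step 1: frontier [1 4 4, 1 5 11, 1 7 11] → take 1 4 (4); add 4.
Step 2: frontier [1 5 11, 1 7 11, 3 4 2, 4 8 15] → take 3 4 (2); add 3.
Step 3: frontier [1 5 11, 1 7 11, 3 6 1, 3 8 15, 4 8 15] → take 3 6 (1); add 6.
Step 4: frontier [1 5 11, 1 7 11, 3 8 15, 4 8 15, 5 6 4] → take 5 6 (4); add 5.
Step 5: frontier [1 7 11, 3 8 15, 4 8 15, 5 8 2, 5 7 8] → take 5 8 (2); add 8.
Step 6: frontier [1 7 11, 5 7 8, 2 8 12] → take 5 7 (8); add 7.
Step 7: frontier [2 7 8, 2 8 12] → take 2 7 (8); add 2.
Vertex order: 1, 4, 3, 6, 5, 8, 7, 2. The 5th vertex is 5.

5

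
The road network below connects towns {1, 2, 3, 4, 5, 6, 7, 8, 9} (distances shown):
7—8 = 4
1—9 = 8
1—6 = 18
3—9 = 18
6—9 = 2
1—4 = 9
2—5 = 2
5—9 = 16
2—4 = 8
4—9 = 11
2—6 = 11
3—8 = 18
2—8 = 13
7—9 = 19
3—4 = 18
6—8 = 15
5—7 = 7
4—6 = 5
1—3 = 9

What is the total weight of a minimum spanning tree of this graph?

Prim's algorithm from 2:
Step 1: cheapest edge leaving the tree is 2—5 (2); add 5.
Step 2: cheapest edge leaving the tree is 5—7 (7); add 7.
Step 3: cheapest edge leaving the tree is 7—8 (4); add 8.
Step 4: cheapest edge leaving the tree is 2—4 (8); add 4.
Step 5: cheapest edge leaving the tree is 4—6 (5); add 6.
Step 6: cheapest edge leaving the tree is 6—9 (2); add 9.
Step 7: cheapest edge leaving the tree is 1—9 (8); add 1.
Step 8: cheapest edge leaving the tree is 1—3 (9); add 3.
MST edges: 2—5, 5—7, 7—8, 2—4, 4—6, 6—9, 1—9, 1—3; total weight 2+7+4+8+5+2+8+9 = 45.

45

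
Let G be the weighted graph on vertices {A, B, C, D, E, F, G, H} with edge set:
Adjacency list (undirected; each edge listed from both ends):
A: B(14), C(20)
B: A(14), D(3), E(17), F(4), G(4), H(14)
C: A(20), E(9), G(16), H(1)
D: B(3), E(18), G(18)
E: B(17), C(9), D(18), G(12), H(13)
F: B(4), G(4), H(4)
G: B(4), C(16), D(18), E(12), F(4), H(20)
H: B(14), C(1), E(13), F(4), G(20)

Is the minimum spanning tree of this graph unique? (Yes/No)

No

Sort edges by weight, then run Kruskal:
C-H (1): add — endpoints in different components.
B-D (3): add — endpoints in different components.
B-F (4): add — endpoints in different components.
B-G (4): add — endpoints in different components.
F-G (4): skip — F and G already connected.
F-H (4): add — endpoints in different components.
C-E (9): add — endpoints in different components.
E-G (12): skip — E and G already connected.
E-H (13): skip — E and H already connected.
A-B (14): add — endpoints in different components.
Non-tree edge F-G has weight 4, equal to the heaviest edge on its tree cycle — swapping gives another MST of the same weight. Not unique.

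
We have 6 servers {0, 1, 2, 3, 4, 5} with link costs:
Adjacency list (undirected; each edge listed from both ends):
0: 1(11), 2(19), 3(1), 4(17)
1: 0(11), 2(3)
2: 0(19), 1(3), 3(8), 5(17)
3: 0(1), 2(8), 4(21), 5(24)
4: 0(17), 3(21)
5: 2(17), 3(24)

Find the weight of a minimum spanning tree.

46

Kruskal: consider edges lightest-first.
0 3 (1): add. Components now {0,3} {1} {2} {4} {5}
1 2 (3): add. Components now {0,3} {1,2} {4} {5}
2 3 (8): add. Components now {0,1,2,3} {4} {5}
0 1 (11): skip — 0 and 1 already connected.
0 4 (17): add. Components now {0,1,2,3,4} {5}
2 5 (17): add. Components now {0,1,2,3,4,5}
MST edges: 0 3, 1 2, 2 3, 0 4, 2 5; total weight 1+3+8+17+17 = 46.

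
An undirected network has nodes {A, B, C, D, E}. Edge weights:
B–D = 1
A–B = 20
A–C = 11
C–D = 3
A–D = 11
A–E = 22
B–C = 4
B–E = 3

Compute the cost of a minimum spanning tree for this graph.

18

Kruskal: consider edges lightest-first.
B–D (1): add — endpoints in different components.
B–E (3): add — endpoints in different components.
C–D (3): add — endpoints in different components.
B–C (4): skip — B and C already connected.
A–C (11): add — endpoints in different components.
MST edges: B–D, B–E, C–D, A–C; total weight 1+3+3+11 = 18.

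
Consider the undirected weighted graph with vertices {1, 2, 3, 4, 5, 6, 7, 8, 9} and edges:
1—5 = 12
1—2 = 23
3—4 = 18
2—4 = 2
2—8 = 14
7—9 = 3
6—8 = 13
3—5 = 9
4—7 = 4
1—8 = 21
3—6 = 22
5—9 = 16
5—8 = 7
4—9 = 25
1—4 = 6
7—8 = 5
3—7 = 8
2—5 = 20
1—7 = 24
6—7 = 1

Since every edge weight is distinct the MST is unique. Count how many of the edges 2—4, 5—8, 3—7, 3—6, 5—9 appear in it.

Kruskal: consider edges lightest-first.
6—7 (1): add — endpoints in different components.
2—4 (2): add — endpoints in different components.
7—9 (3): add — endpoints in different components.
4—7 (4): add — endpoints in different components.
7—8 (5): add — endpoints in different components.
1—4 (6): add — endpoints in different components.
5—8 (7): add — endpoints in different components.
3—7 (8): add — endpoints in different components.
MST edge set: {6—7, 2—4, 7—9, 4—7, 7—8, 1—4, 5—8, 3—7}.
Of the listed edges, {2—4, 5—8, 3—7} are in the MST → 3.

3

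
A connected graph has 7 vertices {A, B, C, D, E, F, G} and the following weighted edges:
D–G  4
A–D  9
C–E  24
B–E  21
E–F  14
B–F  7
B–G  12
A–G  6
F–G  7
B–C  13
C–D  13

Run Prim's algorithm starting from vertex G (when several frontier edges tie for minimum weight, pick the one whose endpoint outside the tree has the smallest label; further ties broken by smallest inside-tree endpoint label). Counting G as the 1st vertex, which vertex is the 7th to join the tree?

Grow the tree from G using Prim:
Step 1: cheapest edge leaving the tree is D–G (4); add D.
Step 2: cheapest edge leaving the tree is A–G (6); add A.
Step 3: cheapest edge leaving the tree is F–G (7); add F.
Step 4: cheapest edge leaving the tree is B–F (7); add B.
Step 5: cheapest edge leaving the tree is B–C (13); add C.
Step 6: cheapest edge leaving the tree is E–F (14); add E.
Vertex order: G, D, A, F, B, C, E. The 7th vertex is E.

E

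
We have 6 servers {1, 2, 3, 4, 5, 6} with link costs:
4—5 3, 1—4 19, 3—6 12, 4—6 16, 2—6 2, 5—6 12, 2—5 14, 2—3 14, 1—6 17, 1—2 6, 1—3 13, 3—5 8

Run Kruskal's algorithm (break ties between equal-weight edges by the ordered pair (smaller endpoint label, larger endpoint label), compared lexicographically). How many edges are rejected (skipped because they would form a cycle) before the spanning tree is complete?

Kruskal: consider edges lightest-first.
2—6 (2): add. Components now {1} {2,6} {3} {4} {5}
4—5 (3): add. Components now {1} {2,6} {3} {4,5}
1—2 (6): add. Components now {1,2,6} {3} {4,5}
3—5 (8): add. Components now {1,2,6} {3,4,5}
3—6 (12): add. Components now {1,2,3,4,5,6}
Edges rejected before the tree was complete: 0.

0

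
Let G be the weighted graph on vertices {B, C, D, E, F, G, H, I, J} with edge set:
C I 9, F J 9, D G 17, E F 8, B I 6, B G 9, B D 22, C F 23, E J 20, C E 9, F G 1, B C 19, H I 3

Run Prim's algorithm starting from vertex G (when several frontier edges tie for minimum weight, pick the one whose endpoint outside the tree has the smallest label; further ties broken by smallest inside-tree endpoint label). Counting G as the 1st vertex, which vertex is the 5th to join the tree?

I

Grow the tree from G using Prim:
Step 1: cheapest edge leaving the tree is F G (1); add F.
Step 2: cheapest edge leaving the tree is E F (8); add E.
Step 3: cheapest edge leaving the tree is B G (9); add B.
Step 4: cheapest edge leaving the tree is B I (6); add I.
Step 5: cheapest edge leaving the tree is H I (3); add H.
Step 6: cheapest edge leaving the tree is C E (9); add C.
Step 7: cheapest edge leaving the tree is F J (9); add J.
Step 8: cheapest edge leaving the tree is D G (17); add D.
Vertex order: G, F, E, B, I, H, C, J, D. The 5th vertex is I.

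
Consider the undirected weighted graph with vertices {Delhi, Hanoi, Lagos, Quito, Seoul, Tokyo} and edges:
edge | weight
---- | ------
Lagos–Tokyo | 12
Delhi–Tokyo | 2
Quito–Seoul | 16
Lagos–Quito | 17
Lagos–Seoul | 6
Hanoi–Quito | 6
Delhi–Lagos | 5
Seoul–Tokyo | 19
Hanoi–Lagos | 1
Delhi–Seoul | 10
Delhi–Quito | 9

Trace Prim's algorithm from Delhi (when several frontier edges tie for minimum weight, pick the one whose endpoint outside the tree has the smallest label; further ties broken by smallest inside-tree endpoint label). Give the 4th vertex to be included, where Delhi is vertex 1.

Prim, starting at Delhi.
Step 1: frontier [Delhi–Tokyo 2, Delhi–Lagos 5, Delhi–Quito 9, Delhi–Seoul 10] → take Delhi–Tokyo (2); add Tokyo.
Step 2: frontier [Delhi–Lagos 5, Delhi–Quito 9, Delhi–Seoul 10, Lagos–Tokyo 12, Seoul–Tokyo 19] → take Delhi–Lagos (5); add Lagos.
Step 3: frontier [Delhi–Quito 9, Delhi–Seoul 10, Hanoi–Lagos 1, Lagos–Seoul 6, Lagos–Quito 17, Seoul–Tokyo 19] → take Hanoi–Lagos (1); add Hanoi.
Step 4: frontier [Delhi–Quito 9, Delhi–Seoul 10, Hanoi–Quito 6, Lagos–Seoul 6, Lagos–Quito 17, Seoul–Tokyo 19] → take Hanoi–Quito (6); add Quito.
Step 5: frontier [Delhi–Seoul 10, Lagos–Seoul 6, Quito–Seoul 16, Seoul–Tokyo 19] → take Lagos–Seoul (6); add Seoul.
Vertex order: Delhi, Tokyo, Lagos, Hanoi, Quito, Seoul. The 4th vertex is Hanoi.

Hanoi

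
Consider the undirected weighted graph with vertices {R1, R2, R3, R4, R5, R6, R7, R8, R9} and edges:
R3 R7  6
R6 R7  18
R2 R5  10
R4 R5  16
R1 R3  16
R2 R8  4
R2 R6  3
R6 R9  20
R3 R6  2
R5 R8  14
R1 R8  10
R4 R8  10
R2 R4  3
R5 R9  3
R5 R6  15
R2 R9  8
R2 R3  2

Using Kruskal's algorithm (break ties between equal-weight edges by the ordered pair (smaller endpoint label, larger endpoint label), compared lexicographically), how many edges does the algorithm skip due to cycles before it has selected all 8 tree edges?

Kruskal's algorithm — process edges by increasing weight (ties by edge label):
R2 R3 (2): add — endpoints in different components.
R3 R6 (2): add — endpoints in different components.
R2 R4 (3): add — endpoints in different components.
R2 R6 (3): skip — R6 and R2 already connected.
R5 R9 (3): add — endpoints in different components.
R2 R8 (4): add — endpoints in different components.
R3 R7 (6): add — endpoints in different components.
R2 R9 (8): add — endpoints in different components.
R1 R8 (10): add — endpoints in different components.
Edges rejected before the tree was complete: 1.

1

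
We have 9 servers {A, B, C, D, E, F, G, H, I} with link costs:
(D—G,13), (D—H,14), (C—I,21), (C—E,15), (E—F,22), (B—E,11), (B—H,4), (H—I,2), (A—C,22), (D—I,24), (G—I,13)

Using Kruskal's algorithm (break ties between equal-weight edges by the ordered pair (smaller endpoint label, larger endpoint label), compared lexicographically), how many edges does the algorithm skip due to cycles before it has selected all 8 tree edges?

Sort edges by weight, then run Kruskal:
H—I (2): add — endpoints in different components.
B—H (4): add — endpoints in different components.
B—E (11): add — endpoints in different components.
D—G (13): add — endpoints in different components.
G—I (13): add — endpoints in different components.
D—H (14): skip — D and H already connected.
C—E (15): add — endpoints in different components.
C—I (21): skip — C and I already connected.
A—C (22): add — endpoints in different components.
E—F (22): add — endpoints in different components.
Edges rejected before the tree was complete: 2.

2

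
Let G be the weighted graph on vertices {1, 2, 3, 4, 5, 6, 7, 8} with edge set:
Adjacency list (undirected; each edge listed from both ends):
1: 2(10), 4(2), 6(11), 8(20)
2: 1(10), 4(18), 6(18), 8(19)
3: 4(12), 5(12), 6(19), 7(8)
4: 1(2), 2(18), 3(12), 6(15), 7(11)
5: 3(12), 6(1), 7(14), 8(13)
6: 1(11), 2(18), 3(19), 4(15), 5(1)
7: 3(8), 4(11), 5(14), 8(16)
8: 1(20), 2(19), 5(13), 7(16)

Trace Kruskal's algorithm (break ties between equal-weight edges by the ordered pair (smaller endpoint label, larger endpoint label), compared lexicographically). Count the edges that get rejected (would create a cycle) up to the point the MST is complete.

Sort edges by weight, then run Kruskal:
5 6 (1): add — endpoints in different components.
1 4 (2): add — endpoints in different components.
3 7 (8): add — endpoints in different components.
1 2 (10): add — endpoints in different components.
1 6 (11): add — endpoints in different components.
4 7 (11): add — endpoints in different components.
3 4 (12): skip — 3 and 4 already connected.
3 5 (12): skip — 3 and 5 already connected.
5 8 (13): add — endpoints in different components.
Edges rejected before the tree was complete: 2.

2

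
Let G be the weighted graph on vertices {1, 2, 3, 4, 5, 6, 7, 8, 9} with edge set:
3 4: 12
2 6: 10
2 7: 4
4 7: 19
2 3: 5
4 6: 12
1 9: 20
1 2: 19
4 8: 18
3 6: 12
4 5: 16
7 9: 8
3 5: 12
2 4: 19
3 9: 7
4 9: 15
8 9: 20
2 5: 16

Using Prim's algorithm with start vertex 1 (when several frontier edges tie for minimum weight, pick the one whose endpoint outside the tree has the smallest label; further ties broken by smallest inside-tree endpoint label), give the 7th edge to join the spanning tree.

3-5

Prim, starting at 1.
Step 1: cheapest edge leaving the tree is 1 2 (19); add 2.
Step 2: cheapest edge leaving the tree is 2 7 (4); add 7.
Step 3: cheapest edge leaving the tree is 2 3 (5); add 3.
Step 4: cheapest edge leaving the tree is 3 9 (7); add 9.
Step 5: cheapest edge leaving the tree is 2 6 (10); add 6.
Step 6: cheapest edge leaving the tree is 3 4 (12); add 4.
Step 7: cheapest edge leaving the tree is 3 5 (12); add 5.
Step 8: cheapest edge leaving the tree is 4 8 (18); add 8.
The 7th edge added is 3 5.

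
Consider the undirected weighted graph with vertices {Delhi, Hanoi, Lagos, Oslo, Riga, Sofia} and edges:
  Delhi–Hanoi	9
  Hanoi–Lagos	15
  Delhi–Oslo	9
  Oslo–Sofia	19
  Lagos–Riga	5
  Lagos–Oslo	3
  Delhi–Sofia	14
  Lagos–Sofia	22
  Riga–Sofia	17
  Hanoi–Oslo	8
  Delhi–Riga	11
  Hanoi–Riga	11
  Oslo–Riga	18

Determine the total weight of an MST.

39

Grow the tree from Riga using Prim:
Step 1: frontier [Lagos–Riga 5, Delhi–Riga 11, Hanoi–Riga 11, Riga–Sofia 17, Oslo–Riga 18] → take Lagos–Riga (5); add Lagos.
Step 2: frontier [Lagos–Oslo 3, Hanoi–Lagos 15, Lagos–Sofia 22, Delhi–Riga 11, Hanoi–Riga 11, Riga–Sofia 17, Oslo–Riga 18] → take Lagos–Oslo (3); add Oslo.
Step 3: frontier [Hanoi–Lagos 15, Lagos–Sofia 22, Hanoi–Oslo 8, Delhi–Oslo 9, Oslo–Sofia 19, Delhi–Riga 11, Hanoi–Riga 11, Riga–Sofia 17] → take Hanoi–Oslo (8); add Hanoi.
Step 4: frontier [Delhi–Hanoi 9, Lagos–Sofia 22, Delhi–Oslo 9, Oslo–Sofia 19, Delhi–Riga 11, Riga–Sofia 17] → take Delhi–Hanoi (9); add Delhi.
Step 5: frontier [Delhi–Sofia 14, Lagos–Sofia 22, Oslo–Sofia 19, Riga–Sofia 17] → take Delhi–Sofia (14); add Sofia.
MST edges: Lagos–Riga, Lagos–Oslo, Hanoi–Oslo, Delhi–Hanoi, Delhi–Sofia; total weight 5+3+8+9+14 = 39.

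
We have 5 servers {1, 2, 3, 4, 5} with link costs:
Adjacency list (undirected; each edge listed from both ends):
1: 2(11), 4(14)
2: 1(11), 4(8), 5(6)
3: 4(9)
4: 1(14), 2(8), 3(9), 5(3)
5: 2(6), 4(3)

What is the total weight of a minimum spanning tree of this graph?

29

Prim, starting at 5.
Step 1: frontier [4 5 3, 2 5 6] → take 4 5 (3); add 4.
Step 2: frontier [2 4 8, 3 4 9, 1 4 14, 2 5 6] → take 2 5 (6); add 2.
Step 3: frontier [1 2 11, 3 4 9, 1 4 14] → take 3 4 (9); add 3.
Step 4: frontier [1 2 11, 1 4 14] → take 1 2 (11); add 1.
MST edges: 4 5, 2 5, 3 4, 1 2; total weight 3+6+9+11 = 29.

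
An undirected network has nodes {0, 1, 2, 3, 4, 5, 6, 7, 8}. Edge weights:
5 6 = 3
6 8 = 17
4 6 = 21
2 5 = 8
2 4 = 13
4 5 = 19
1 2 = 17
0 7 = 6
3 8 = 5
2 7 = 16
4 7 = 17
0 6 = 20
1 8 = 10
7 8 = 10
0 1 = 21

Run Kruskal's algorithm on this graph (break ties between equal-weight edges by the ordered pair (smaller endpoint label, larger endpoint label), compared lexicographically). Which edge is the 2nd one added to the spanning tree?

Sort edges by weight, then run Kruskal:
5 6 (3): add — endpoints in different components.
3 8 (5): add — endpoints in different components.
0 7 (6): add — endpoints in different components.
2 5 (8): add — endpoints in different components.
1 8 (10): add — endpoints in different components.
7 8 (10): add — endpoints in different components.
2 4 (13): add — endpoints in different components.
2 7 (16): add — endpoints in different components.
The 2nd edge added is 3 8.

3-8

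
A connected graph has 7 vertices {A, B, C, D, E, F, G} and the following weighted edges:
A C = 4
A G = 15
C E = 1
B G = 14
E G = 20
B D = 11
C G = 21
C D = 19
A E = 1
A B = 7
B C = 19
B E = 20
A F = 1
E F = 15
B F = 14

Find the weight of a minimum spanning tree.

35

Prim, starting at B.
Step 1: cheapest edge leaving the tree is A B (7); add A.
Step 2: cheapest edge leaving the tree is A E (1); add E.
Step 3: cheapest edge leaving the tree is C E (1); add C.
Step 4: cheapest edge leaving the tree is A F (1); add F.
Step 5: cheapest edge leaving the tree is B D (11); add D.
Step 6: cheapest edge leaving the tree is B G (14); add G.
MST edges: A B, A E, C E, A F, B D, B G; total weight 7+1+1+1+11+14 = 35.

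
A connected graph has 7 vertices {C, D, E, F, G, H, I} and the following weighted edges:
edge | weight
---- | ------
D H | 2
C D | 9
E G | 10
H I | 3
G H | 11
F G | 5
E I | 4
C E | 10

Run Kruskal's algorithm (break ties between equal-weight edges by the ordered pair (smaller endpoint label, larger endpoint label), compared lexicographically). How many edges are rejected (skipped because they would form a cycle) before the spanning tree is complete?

1

Kruskal: consider edges lightest-first.
D H (2): add. Components now {C} {D,H} {E} {F} {G} {I}
H I (3): add. Components now {C} {D,H,I} {E} {F} {G}
E I (4): add. Components now {C} {D,E,H,I} {F} {G}
F G (5): add. Components now {C} {D,E,H,I} {F,G}
C D (9): add. Components now {C,D,E,H,I} {F,G}
C E (10): skip — C and E already connected.
E G (10): add. Components now {C,D,E,F,G,H,I}
Edges rejected before the tree was complete: 1.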